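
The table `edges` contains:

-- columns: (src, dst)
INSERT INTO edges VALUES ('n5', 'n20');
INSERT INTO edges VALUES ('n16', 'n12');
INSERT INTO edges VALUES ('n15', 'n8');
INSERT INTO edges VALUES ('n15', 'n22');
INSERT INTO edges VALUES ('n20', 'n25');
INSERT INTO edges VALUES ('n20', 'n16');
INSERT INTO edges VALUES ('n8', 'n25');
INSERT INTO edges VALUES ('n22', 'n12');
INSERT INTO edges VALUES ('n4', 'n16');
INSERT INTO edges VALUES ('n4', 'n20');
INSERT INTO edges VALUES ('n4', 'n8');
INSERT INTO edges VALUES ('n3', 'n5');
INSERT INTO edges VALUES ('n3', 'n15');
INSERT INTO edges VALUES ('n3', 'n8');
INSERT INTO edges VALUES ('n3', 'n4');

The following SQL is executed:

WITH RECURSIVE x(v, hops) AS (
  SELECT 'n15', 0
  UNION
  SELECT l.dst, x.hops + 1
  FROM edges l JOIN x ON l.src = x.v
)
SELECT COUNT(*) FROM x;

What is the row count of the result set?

5

Base: (n15, hops=0).
Iteration 1: edges from {n15} -> (n22, hops=1), (n8, hops=1).
Iteration 2: edges from {n22,n8} -> (n12, hops=2), (n25, hops=2).
Iteration 3: no outgoing edges from {n12,n25}; recursion stops.
Total rows emitted: 5.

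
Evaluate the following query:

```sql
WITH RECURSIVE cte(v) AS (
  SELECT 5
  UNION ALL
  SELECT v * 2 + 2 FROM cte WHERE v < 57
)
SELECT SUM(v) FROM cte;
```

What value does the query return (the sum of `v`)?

207

Base: v=5.
Iteration 1: 5 < 57 holds -> v = 5 * 2 + 2 = 12.
Iteration 2: 12 < 57 holds -> v = 12 * 2 + 2 = 26.
Iteration 3: 26 < 57 holds -> v = 26 * 2 + 2 = 54.
Iteration 4: 54 < 57 holds -> v = 54 * 2 + 2 = 110.
Iteration 5: 110 < 57 fails; recursion stops.
SUM(v) = 5 + 12 + 26 + 54 + 110 = 207.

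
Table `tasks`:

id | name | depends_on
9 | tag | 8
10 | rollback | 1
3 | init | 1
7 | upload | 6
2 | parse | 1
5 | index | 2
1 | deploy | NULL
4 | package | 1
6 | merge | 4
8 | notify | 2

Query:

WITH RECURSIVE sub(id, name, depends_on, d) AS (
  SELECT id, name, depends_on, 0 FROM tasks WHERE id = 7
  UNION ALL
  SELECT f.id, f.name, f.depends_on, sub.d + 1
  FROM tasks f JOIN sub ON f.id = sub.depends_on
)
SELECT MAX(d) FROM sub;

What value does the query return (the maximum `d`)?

Base: id=7 (upload), depends_on=6, d 0.
Iteration 1: join on id=6 -> merge (id 6, depends_on=4, d 1).
Iteration 2: join on id=4 -> package (id 4, depends_on=1, d 2).
Iteration 3: join on id=1 -> deploy (id 1, depends_on=NULL, d 3).
Iteration 4: depends_on is NULL; no match; recursion stops.
d values: 0, 1, 2, 3; the maximum is 3.

3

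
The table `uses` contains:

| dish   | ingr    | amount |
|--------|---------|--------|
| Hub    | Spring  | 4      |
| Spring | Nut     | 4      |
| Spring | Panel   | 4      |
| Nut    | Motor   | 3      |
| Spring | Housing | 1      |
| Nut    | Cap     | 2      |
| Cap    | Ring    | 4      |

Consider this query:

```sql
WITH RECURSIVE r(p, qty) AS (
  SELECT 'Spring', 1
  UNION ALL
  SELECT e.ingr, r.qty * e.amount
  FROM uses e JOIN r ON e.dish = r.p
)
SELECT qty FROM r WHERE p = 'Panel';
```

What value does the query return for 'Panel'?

4

Base: (Spring, qty=1).
Iteration 1: components of {Spring} -> Housing = 1*1 = 1, Nut = 1*4 = 4, Panel = 1*4 = 4.
Iteration 2: components of {Housing,Nut,Panel} -> Cap = 4*2 = 8, Motor = 4*3 = 12.
Iteration 3: components of {Cap,Motor} -> Ring = 8*4 = 32.
Iteration 4: no further components; recursion stops.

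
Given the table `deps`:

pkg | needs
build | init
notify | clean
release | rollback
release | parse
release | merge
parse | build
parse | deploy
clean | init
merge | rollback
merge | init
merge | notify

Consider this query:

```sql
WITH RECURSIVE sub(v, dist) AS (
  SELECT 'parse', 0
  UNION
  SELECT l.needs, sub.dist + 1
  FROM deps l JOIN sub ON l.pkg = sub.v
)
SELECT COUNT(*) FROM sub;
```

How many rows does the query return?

Base: (parse, dist=0).
Iteration 1: edges from {parse} -> (build, dist=1), (deploy, dist=1).
Iteration 2: edges from {build,deploy} -> (init, dist=2).
Iteration 3: no outgoing edges from {init}; recursion stops.
Total rows emitted: 4.

4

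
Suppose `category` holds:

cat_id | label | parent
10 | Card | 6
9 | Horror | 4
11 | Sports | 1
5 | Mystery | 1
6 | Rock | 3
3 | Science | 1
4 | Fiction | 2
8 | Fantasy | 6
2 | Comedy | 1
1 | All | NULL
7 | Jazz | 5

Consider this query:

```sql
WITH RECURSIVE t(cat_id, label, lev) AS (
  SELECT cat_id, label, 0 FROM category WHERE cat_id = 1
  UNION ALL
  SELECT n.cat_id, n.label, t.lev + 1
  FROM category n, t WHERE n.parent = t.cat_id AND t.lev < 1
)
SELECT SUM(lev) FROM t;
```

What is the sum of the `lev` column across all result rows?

Base: cat_id=1 (All) at lev 0.
Iteration 1: rows with parent in {1} -> Comedy (id 2, lev 1), Science (id 3, lev 1), Mystery (id 5, lev 1), Sports (id 11, lev 1).
Iteration 2: lev < 1 fails for all current rows; recursion stops.
SUM(lev) = 0 + 1 + 1 + 1 + 1 = 4.

4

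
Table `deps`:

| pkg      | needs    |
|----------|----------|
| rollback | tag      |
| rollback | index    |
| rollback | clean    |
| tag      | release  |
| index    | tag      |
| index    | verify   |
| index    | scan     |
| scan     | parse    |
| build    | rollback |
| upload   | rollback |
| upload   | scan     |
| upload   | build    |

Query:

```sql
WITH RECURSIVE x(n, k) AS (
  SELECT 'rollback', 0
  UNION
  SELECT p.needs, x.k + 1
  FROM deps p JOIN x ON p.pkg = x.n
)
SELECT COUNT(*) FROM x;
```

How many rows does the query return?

10

Base: (rollback, k=0).
Iteration 1: edges from {rollback} -> (clean, k=1), (index, k=1), (tag, k=1).
Iteration 2: edges from {clean,index,tag} -> (release, k=2), (scan, k=2), (tag, k=2), (verify, k=2).
Iteration 3: edges from {release,scan,tag,verify} -> (parse, k=3), (release, k=3).
Iteration 4: no outgoing edges from {parse,release}; recursion stops.
Total rows emitted: 10.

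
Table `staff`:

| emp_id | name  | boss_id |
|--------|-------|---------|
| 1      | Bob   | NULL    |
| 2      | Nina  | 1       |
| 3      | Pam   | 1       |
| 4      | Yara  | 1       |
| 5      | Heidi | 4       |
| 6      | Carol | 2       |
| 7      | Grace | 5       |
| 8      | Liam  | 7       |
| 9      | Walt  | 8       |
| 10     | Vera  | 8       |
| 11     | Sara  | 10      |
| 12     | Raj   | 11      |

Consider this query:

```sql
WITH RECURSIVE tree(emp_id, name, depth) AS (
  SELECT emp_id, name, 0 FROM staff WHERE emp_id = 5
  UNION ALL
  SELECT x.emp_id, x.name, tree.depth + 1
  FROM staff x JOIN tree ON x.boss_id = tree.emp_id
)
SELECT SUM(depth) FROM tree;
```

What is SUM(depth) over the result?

Base: emp_id=5 (Heidi) at depth 0.
Iteration 1: rows with boss_id in {5} -> Grace (id 7, depth 1).
Iteration 2: rows with boss_id in {7} -> Liam (id 8, depth 2).
Iteration 3: rows with boss_id in {8} -> Walt (id 9, depth 3), Vera (id 10, depth 3).
Iteration 4: rows with boss_id in {9,10} -> Sara (id 11, depth 4).
Iteration 5: rows with boss_id in {11} -> Raj (id 12, depth 5).
Iteration 6: no rows with boss_id in {12}; recursion stops.
SUM(depth) = 0 + 1 + 2 + 3 + 3 + 4 + 5 = 18.

18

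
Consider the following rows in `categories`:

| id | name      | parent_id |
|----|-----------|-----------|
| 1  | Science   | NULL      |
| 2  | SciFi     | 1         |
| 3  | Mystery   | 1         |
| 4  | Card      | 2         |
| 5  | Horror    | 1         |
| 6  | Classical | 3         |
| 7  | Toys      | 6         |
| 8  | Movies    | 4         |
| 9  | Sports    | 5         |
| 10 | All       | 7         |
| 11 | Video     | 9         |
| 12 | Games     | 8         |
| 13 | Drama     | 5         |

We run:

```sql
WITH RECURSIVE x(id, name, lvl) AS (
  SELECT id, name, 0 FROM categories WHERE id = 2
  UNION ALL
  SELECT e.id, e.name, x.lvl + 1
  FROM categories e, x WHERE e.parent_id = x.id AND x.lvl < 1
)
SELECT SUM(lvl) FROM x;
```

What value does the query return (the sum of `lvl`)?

1

Base: id=2 (SciFi) at lvl 0.
Iteration 1: rows with parent_id in {2} -> Card (id 4, lvl 1).
Iteration 2: lvl < 1 fails for all current rows; recursion stops.
SUM(lvl) = 0 + 1 = 1.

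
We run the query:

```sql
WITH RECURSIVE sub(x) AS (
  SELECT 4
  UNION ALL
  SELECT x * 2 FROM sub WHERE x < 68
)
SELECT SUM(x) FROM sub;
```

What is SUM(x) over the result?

Base: x=4.
Iteration 1: 4 < 68 holds -> x = 4 * 2 = 8.
Iteration 2: 8 < 68 holds -> x = 8 * 2 = 16.
Iteration 3: 16 < 68 holds -> x = 16 * 2 = 32.
Iteration 4: 32 < 68 holds -> x = 32 * 2 = 64.
Iteration 5: 64 < 68 holds -> x = 64 * 2 = 128.
Iteration 6: 128 < 68 fails; recursion stops.
SUM(x) = 4 + 8 + 16 + 32 + 64 + 128 = 252.

252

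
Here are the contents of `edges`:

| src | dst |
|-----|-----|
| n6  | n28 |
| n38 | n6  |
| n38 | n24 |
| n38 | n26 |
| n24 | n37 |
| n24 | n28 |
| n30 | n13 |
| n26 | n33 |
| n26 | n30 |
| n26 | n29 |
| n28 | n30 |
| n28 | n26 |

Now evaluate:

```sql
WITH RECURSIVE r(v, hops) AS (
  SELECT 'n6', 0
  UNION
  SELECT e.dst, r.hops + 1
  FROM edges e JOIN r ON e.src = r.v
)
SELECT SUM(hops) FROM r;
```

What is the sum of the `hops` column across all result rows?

Base: (n6, hops=0).
Iteration 1: edges from {n6} -> (n28, hops=1).
Iteration 2: edges from {n28} -> (n26, hops=2), (n30, hops=2).
Iteration 3: edges from {n26,n30} -> (n13, hops=3), (n29, hops=3), (n30, hops=3), (n33, hops=3).
Iteration 4: edges from {n13,n29,n30,n33} -> (n13, hops=4).
Iteration 5: no outgoing edges from {n13}; recursion stops.
SUM(hops) = 0 + 1 + 2 + 2 + 3 + 3 + 3 + 3 + 4 = 21.

21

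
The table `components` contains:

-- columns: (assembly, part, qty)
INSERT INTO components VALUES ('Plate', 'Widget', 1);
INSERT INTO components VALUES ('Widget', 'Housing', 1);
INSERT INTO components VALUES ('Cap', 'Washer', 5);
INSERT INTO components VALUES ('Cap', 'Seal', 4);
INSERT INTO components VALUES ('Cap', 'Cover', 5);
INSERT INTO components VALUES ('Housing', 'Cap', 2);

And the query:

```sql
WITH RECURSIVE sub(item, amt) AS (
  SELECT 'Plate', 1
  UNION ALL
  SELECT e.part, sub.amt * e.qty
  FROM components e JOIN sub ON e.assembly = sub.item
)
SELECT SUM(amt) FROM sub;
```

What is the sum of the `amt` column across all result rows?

Base: (Plate, amt=1).
Iteration 1: components of {Plate} -> Widget = 1*1 = 1.
Iteration 2: components of {Widget} -> Housing = 1*1 = 1.
Iteration 3: components of {Housing} -> Cap = 1*2 = 2.
Iteration 4: components of {Cap} -> Cover = 2*5 = 10, Seal = 2*4 = 8, Washer = 2*5 = 10.
Iteration 5: no further components; recursion stops.
SUM(amt) = 1 + 1 + 1 + 2 + 10 + 8 + 10 = 33.

33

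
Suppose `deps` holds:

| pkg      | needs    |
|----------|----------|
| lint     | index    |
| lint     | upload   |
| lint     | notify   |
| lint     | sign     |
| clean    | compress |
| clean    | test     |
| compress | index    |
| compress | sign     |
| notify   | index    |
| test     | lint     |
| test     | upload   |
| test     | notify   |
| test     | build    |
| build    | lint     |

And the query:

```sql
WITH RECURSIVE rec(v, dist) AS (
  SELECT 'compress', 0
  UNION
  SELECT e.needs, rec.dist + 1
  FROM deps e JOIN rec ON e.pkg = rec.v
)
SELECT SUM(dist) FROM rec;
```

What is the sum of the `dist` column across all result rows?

Base: (compress, dist=0).
Iteration 1: edges from {compress} -> (index, dist=1), (sign, dist=1).
Iteration 2: no outgoing edges from {index,sign}; recursion stops.
SUM(dist) = 0 + 1 + 1 = 2.

2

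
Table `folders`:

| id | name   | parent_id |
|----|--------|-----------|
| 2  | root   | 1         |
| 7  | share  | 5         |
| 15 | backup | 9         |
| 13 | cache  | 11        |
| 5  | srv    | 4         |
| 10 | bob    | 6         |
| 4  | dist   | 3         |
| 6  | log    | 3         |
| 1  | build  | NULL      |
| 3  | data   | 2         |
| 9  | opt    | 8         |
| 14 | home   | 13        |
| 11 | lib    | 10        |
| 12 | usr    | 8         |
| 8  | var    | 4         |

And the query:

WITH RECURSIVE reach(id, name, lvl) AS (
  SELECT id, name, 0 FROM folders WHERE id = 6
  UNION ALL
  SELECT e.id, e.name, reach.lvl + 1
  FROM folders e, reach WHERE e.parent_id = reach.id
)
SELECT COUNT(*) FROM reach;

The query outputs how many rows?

Base: id=6 (log) at lvl 0.
Iteration 1: rows with parent_id in {6} -> bob (id 10, lvl 1).
Iteration 2: rows with parent_id in {10} -> lib (id 11, lvl 2).
Iteration 3: rows with parent_id in {11} -> cache (id 13, lvl 3).
Iteration 4: rows with parent_id in {13} -> home (id 14, lvl 4).
Iteration 5: no rows with parent_id in {14}; recursion stops.
Total rows emitted: 5.

5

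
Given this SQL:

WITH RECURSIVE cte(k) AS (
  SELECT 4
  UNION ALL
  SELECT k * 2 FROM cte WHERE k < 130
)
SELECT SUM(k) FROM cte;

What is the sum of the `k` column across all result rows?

Base: k=4.
Iteration 1: 4 < 130 holds -> k = 4 * 2 = 8.
Iteration 2: 8 < 130 holds -> k = 8 * 2 = 16.
Iteration 3: 16 < 130 holds -> k = 16 * 2 = 32.
Iteration 4: 32 < 130 holds -> k = 32 * 2 = 64.
Iteration 5: 64 < 130 holds -> k = 64 * 2 = 128.
Iteration 6: 128 < 130 holds -> k = 128 * 2 = 256.
Iteration 7: 256 < 130 fails; recursion stops.
SUM(k) = 4 + 8 + 16 + 32 + 64 + 128 + 256 = 508.

508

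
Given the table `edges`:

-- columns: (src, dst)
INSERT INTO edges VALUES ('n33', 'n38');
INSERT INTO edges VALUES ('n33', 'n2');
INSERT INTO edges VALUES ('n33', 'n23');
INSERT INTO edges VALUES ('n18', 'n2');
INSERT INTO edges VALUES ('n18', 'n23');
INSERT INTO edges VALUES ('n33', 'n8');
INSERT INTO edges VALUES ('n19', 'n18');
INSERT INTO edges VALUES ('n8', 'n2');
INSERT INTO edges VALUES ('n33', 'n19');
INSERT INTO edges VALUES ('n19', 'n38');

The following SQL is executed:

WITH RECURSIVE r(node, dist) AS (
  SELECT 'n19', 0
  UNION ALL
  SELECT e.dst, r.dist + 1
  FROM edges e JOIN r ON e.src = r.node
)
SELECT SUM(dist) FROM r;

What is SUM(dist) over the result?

Base: (n19, dist=0).
Iteration 1: edges from {n19} -> (n18, dist=1), (n38, dist=1).
Iteration 2: edges from {n18,n38} -> (n2, dist=2), (n23, dist=2).
Iteration 3: no outgoing edges from {n2,n23}; recursion stops.
SUM(dist) = 0 + 1 + 1 + 2 + 2 = 6.

6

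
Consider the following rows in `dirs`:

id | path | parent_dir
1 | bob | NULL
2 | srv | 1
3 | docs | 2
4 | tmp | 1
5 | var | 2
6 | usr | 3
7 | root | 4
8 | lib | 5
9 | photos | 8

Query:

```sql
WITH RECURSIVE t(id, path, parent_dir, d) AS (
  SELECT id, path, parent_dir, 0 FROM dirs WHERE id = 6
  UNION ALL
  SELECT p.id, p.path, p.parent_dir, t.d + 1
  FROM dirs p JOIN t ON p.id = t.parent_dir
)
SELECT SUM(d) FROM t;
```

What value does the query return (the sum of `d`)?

Base: id=6 (usr), parent_dir=3, d 0.
Iteration 1: join on id=3 -> docs (id 3, parent_dir=2, d 1).
Iteration 2: join on id=2 -> srv (id 2, parent_dir=1, d 2).
Iteration 3: join on id=1 -> bob (id 1, parent_dir=NULL, d 3).
Iteration 4: parent_dir is NULL; no match; recursion stops.
SUM(d) = 0 + 1 + 2 + 3 = 6.

6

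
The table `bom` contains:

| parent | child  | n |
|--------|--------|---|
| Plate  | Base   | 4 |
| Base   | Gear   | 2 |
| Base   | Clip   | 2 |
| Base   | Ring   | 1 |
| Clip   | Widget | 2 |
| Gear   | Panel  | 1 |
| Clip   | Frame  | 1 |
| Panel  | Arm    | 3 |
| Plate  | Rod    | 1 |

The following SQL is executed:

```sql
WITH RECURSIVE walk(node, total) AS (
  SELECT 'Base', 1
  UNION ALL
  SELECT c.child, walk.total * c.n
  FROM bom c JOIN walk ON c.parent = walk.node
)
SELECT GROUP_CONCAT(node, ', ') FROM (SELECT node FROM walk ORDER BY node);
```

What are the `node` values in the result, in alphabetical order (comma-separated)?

Base: (Base, total=1).
Iteration 1: components of {Base} -> Clip = 1*2 = 2, Gear = 1*2 = 2, Ring = 1*1 = 1.
Iteration 2: components of {Clip,Gear,Ring} -> Frame = 2*1 = 2, Panel = 2*1 = 2, Widget = 2*2 = 4.
Iteration 3: components of {Frame,Panel,Widget} -> Arm = 2*3 = 6.
Iteration 4: no further components; recursion stops.

Arm, Base, Clip, Frame, Gear, Panel, Ring, Widget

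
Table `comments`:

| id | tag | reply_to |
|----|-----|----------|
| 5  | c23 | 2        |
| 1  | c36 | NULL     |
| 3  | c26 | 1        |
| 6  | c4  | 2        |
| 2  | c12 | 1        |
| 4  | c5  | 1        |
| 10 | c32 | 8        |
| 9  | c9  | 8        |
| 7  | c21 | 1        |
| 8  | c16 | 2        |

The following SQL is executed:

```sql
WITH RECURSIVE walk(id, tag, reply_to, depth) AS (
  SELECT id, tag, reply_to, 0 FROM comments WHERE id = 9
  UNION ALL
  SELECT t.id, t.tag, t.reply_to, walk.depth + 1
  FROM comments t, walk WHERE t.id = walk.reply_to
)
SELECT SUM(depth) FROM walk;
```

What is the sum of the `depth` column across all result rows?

Base: id=9 (c9), reply_to=8, depth 0.
Iteration 1: join on id=8 -> c16 (id 8, reply_to=2, depth 1).
Iteration 2: join on id=2 -> c12 (id 2, reply_to=1, depth 2).
Iteration 3: join on id=1 -> c36 (id 1, reply_to=NULL, depth 3).
Iteration 4: reply_to is NULL; no match; recursion stops.
SUM(depth) = 0 + 1 + 2 + 3 = 6.

6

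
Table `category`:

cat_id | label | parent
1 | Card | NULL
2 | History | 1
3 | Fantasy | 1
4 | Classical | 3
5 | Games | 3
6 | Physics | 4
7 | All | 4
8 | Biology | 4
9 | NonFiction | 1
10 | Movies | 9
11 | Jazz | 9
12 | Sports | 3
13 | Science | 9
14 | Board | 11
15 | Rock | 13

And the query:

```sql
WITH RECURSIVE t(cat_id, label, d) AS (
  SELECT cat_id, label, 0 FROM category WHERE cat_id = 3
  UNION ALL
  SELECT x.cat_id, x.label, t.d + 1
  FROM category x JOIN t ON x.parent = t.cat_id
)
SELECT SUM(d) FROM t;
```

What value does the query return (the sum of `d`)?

9

Base: cat_id=3 (Fantasy) at d 0.
Iteration 1: rows with parent in {3} -> Classical (id 4, d 1), Games (id 5, d 1), Sports (id 12, d 1).
Iteration 2: rows with parent in {4,5,12} -> Physics (id 6, d 2), All (id 7, d 2), Biology (id 8, d 2).
Iteration 3: no rows with parent in {6,7,8}; recursion stops.
SUM(d) = 0 + 1 + 1 + 1 + 2 + 2 + 2 = 9.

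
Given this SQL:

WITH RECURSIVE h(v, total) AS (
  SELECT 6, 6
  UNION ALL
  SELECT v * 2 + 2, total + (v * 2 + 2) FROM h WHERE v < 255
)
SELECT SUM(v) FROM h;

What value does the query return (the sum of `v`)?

Base: v=6, total=6.
Iteration 1: 6 < 255 holds -> v = 6 * 2 + 2 = 14, total = 6 + 14 = 20.
Iteration 2: 14 < 255 holds -> v = 14 * 2 + 2 = 30, total = 20 + 30 = 50.
Iteration 3: 30 < 255 holds -> v = 30 * 2 + 2 = 62, total = 50 + 62 = 112.
Iteration 4: 62 < 255 holds -> v = 62 * 2 + 2 = 126, total = 112 + 126 = 238.
Iteration 5: 126 < 255 holds -> v = 126 * 2 + 2 = 254, total = 238 + 254 = 492.
Iteration 6: 254 < 255 holds -> v = 254 * 2 + 2 = 510, total = 492 + 510 = 1002.
Iteration 7: 510 < 255 fails; recursion stops.
SUM(v) = 6 + 14 + 30 + 62 + 126 + 254 + 510 = 1002.

1002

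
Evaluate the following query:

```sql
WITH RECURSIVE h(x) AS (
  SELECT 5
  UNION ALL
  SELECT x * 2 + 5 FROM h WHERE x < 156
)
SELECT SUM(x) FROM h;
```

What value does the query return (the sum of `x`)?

Base: x=5.
Iteration 1: 5 < 156 holds -> x = 5 * 2 + 5 = 15.
Iteration 2: 15 < 156 holds -> x = 15 * 2 + 5 = 35.
Iteration 3: 35 < 156 holds -> x = 35 * 2 + 5 = 75.
Iteration 4: 75 < 156 holds -> x = 75 * 2 + 5 = 155.
Iteration 5: 155 < 156 holds -> x = 155 * 2 + 5 = 315.
Iteration 6: 315 < 156 fails; recursion stops.
SUM(x) = 5 + 15 + 35 + 75 + 155 + 315 = 600.

600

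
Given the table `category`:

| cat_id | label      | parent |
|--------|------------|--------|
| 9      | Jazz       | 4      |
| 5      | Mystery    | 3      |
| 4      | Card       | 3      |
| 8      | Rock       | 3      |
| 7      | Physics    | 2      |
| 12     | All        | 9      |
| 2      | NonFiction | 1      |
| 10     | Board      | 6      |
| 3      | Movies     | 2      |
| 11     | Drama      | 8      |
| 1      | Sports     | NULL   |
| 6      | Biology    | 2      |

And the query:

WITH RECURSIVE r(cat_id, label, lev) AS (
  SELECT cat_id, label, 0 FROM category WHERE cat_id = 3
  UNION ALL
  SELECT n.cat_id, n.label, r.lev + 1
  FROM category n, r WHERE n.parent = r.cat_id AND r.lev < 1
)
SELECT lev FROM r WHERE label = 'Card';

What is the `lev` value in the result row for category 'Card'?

Base: cat_id=3 (Movies) at lev 0.
Iteration 1: rows with parent in {3} -> Card (id 4, lev 1), Mystery (id 5, lev 1), Rock (id 8, lev 1).
Iteration 2: lev < 1 fails for all current rows; recursion stops.

1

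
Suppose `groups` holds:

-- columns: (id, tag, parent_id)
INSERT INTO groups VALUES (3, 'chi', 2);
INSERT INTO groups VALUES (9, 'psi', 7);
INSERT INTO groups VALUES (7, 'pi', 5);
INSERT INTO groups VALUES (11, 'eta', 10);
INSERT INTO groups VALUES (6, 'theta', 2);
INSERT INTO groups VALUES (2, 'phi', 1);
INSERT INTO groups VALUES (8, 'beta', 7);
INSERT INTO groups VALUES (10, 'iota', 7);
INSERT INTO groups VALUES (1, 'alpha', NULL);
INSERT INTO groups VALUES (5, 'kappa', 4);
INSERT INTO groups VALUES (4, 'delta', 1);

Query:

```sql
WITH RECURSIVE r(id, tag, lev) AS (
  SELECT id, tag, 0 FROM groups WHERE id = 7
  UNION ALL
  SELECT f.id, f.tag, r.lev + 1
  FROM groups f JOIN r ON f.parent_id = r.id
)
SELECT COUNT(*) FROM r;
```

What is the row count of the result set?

Base: id=7 (pi) at lev 0.
Iteration 1: rows with parent_id in {7} -> beta (id 8, lev 1), psi (id 9, lev 1), iota (id 10, lev 1).
Iteration 2: rows with parent_id in {8,9,10} -> eta (id 11, lev 2).
Iteration 3: no rows with parent_id in {11}; recursion stops.
Total rows emitted: 5.

5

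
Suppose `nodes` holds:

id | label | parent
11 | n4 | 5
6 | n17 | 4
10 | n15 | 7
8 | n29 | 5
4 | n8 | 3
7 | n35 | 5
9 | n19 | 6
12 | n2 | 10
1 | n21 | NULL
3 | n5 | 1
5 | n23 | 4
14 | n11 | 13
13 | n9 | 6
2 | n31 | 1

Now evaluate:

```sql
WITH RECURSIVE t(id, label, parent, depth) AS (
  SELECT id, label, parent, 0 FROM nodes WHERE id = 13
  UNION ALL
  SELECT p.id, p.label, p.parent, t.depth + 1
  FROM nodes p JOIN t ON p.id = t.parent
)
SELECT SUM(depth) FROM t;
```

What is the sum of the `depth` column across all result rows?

10

Base: id=13 (n9), parent=6, depth 0.
Iteration 1: join on id=6 -> n17 (id 6, parent=4, depth 1).
Iteration 2: join on id=4 -> n8 (id 4, parent=3, depth 2).
Iteration 3: join on id=3 -> n5 (id 3, parent=1, depth 3).
Iteration 4: join on id=1 -> n21 (id 1, parent=NULL, depth 4).
Iteration 5: parent is NULL; no match; recursion stops.
SUM(depth) = 0 + 1 + 2 + 3 + 4 = 10.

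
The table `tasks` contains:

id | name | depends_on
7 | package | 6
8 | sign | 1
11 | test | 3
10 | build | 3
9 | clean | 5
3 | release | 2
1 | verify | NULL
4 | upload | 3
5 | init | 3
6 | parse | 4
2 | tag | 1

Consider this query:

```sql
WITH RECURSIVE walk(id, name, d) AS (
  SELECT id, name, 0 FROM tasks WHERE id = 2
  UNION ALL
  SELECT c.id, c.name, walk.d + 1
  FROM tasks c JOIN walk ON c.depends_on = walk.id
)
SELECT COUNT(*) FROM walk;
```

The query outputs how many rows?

Base: id=2 (tag) at d 0.
Iteration 1: rows with depends_on in {2} -> release (id 3, d 1).
Iteration 2: rows with depends_on in {3} -> upload (id 4, d 2), init (id 5, d 2), build (id 10, d 2), test (id 11, d 2).
Iteration 3: rows with depends_on in {4,5,10,11} -> parse (id 6, d 3), clean (id 9, d 3).
Iteration 4: rows with depends_on in {6,9} -> package (id 7, d 4).
Iteration 5: no rows with depends_on in {7}; recursion stops.
Total rows emitted: 9.

9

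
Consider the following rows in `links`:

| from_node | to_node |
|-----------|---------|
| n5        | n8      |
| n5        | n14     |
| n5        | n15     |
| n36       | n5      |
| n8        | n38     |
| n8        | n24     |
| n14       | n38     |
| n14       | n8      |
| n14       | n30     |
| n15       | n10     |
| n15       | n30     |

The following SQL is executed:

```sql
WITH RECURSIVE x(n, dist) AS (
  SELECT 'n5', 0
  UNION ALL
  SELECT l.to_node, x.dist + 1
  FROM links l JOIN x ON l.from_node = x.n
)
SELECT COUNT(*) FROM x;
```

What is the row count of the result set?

13

Base: (n5, dist=0).
Iteration 1: edges from {n5} -> (n14, dist=1), (n15, dist=1), (n8, dist=1).
Iteration 2: edges from {n14,n15,n8} -> (n10, dist=2), (n24, dist=2), (n30, dist=2) x2, (n38, dist=2) x2, (n8, dist=2). [UNION ALL keeps all 7 new rows, including repeats]
Iteration 3: edges from {n10,n24,n30,n38,n8} -> (n24, dist=3), (n38, dist=3).
Iteration 4: no outgoing edges from {n24,n38}; recursion stops.
Total rows emitted: 13.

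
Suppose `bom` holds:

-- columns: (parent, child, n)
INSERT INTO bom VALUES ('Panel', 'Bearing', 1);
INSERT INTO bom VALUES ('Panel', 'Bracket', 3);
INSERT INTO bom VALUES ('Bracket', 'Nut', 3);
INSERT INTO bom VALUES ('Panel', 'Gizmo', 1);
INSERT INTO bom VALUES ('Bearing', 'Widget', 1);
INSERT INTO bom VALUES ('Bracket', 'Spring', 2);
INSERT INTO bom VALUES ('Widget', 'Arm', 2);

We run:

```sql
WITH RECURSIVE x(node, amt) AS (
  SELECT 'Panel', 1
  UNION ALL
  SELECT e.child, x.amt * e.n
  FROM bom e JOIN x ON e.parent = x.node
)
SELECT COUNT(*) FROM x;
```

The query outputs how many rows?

Base: (Panel, amt=1).
Iteration 1: components of {Panel} -> Bearing = 1*1 = 1, Bracket = 1*3 = 3, Gizmo = 1*1 = 1.
Iteration 2: components of {Bearing,Bracket,Gizmo} -> Nut = 3*3 = 9, Spring = 3*2 = 6, Widget = 1*1 = 1.
Iteration 3: components of {Nut,Spring,Widget} -> Arm = 1*2 = 2.
Iteration 4: no further components; recursion stops.
Total rows emitted: 8.

8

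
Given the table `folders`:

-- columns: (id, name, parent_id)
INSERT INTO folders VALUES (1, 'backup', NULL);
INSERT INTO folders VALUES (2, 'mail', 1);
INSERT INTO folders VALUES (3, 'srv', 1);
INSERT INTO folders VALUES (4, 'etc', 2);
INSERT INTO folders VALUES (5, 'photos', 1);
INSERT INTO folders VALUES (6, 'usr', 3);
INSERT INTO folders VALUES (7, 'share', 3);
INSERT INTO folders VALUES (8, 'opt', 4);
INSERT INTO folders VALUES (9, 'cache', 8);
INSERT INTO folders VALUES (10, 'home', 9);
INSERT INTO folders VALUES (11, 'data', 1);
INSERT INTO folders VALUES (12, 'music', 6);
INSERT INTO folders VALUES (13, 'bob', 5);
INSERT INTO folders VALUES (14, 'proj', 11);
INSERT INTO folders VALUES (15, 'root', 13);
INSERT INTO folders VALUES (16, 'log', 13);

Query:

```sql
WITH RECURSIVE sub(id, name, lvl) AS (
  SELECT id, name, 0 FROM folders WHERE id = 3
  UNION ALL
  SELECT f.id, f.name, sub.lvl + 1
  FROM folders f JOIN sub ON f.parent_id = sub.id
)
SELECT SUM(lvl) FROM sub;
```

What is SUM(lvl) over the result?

Base: id=3 (srv) at lvl 0.
Iteration 1: rows with parent_id in {3} -> usr (id 6, lvl 1), share (id 7, lvl 1).
Iteration 2: rows with parent_id in {6,7} -> music (id 12, lvl 2).
Iteration 3: no rows with parent_id in {12}; recursion stops.
SUM(lvl) = 0 + 1 + 1 + 2 = 4.

4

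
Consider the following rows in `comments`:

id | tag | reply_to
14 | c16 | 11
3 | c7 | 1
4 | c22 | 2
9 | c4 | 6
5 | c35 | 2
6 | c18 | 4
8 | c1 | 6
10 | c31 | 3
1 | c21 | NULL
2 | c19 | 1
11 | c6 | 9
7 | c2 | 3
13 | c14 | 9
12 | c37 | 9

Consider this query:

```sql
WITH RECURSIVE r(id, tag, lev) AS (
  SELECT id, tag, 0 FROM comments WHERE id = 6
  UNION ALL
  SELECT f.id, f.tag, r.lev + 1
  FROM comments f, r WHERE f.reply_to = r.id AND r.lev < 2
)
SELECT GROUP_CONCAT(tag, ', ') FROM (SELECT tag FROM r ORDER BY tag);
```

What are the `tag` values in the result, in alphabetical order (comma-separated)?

c1, c14, c18, c37, c4, c6

Base: id=6 (c18) at lev 0.
Iteration 1: rows with reply_to in {6} -> c1 (id 8, lev 1), c4 (id 9, lev 1).
Iteration 2: rows with reply_to in {8,9} -> c6 (id 11, lev 2), c37 (id 12, lev 2), c14 (id 13, lev 2).
Iteration 3: lev < 2 fails for all current rows; recursion stops.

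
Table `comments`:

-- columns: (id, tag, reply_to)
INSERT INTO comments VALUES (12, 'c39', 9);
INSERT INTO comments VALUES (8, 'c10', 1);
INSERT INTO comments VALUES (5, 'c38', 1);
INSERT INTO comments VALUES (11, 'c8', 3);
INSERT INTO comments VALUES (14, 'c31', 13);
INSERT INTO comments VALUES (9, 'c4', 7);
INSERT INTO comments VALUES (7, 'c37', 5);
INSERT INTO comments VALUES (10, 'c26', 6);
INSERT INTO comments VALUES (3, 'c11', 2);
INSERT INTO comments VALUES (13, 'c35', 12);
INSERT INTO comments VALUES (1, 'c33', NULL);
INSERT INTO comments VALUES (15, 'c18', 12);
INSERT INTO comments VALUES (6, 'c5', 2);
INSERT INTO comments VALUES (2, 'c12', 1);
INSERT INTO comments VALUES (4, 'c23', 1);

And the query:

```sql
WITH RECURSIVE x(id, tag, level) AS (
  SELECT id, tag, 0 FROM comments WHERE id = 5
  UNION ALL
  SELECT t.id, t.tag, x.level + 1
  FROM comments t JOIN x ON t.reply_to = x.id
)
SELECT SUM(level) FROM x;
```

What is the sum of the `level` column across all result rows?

Base: id=5 (c38) at level 0.
Iteration 1: rows with reply_to in {5} -> c37 (id 7, level 1).
Iteration 2: rows with reply_to in {7} -> c4 (id 9, level 2).
Iteration 3: rows with reply_to in {9} -> c39 (id 12, level 3).
Iteration 4: rows with reply_to in {12} -> c35 (id 13, level 4), c18 (id 15, level 4).
Iteration 5: rows with reply_to in {13,15} -> c31 (id 14, level 5).
Iteration 6: no rows with reply_to in {14}; recursion stops.
SUM(level) = 0 + 1 + 2 + 3 + 4 + 4 + 5 = 19.

19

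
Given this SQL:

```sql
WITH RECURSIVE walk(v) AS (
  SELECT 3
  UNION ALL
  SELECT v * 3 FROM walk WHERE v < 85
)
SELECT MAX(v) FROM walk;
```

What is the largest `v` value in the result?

243

Base: v=3.
Iteration 1: 3 < 85 holds -> v = 3 * 3 = 9.
Iteration 2: 9 < 85 holds -> v = 9 * 3 = 27.
Iteration 3: 27 < 85 holds -> v = 27 * 3 = 81.
Iteration 4: 81 < 85 holds -> v = 81 * 3 = 243.
Iteration 5: 243 < 85 fails; recursion stops.
v values: 3, 9, 27, 81, 243; the maximum is 243.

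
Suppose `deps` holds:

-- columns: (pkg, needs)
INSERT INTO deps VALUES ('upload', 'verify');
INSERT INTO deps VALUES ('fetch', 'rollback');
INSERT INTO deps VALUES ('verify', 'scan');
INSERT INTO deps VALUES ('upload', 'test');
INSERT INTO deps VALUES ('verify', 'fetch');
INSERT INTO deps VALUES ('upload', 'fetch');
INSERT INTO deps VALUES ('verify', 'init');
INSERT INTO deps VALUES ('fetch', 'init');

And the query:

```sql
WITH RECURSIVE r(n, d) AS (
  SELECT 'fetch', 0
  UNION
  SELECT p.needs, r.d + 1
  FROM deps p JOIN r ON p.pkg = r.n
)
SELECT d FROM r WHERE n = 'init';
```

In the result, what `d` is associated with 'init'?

1

Base: (fetch, d=0).
Iteration 1: edges from {fetch} -> (init, d=1), (rollback, d=1).
Iteration 2: no outgoing edges from {init,rollback}; recursion stops.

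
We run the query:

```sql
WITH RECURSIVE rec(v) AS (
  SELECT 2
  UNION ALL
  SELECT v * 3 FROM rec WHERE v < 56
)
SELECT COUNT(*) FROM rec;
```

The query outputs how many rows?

5

Base: v=2.
Iteration 1: 2 < 56 holds -> v = 2 * 3 = 6.
Iteration 2: 6 < 56 holds -> v = 6 * 3 = 18.
Iteration 3: 18 < 56 holds -> v = 18 * 3 = 54.
Iteration 4: 54 < 56 holds -> v = 54 * 3 = 162.
Iteration 5: 162 < 56 fails; recursion stops.
Total rows emitted: 5.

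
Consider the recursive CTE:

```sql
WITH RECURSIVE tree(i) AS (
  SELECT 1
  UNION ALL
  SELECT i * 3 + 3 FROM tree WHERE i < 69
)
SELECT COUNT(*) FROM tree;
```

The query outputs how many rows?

5

Base: i=1.
Iteration 1: 1 < 69 holds -> i = 1 * 3 + 3 = 6.
Iteration 2: 6 < 69 holds -> i = 6 * 3 + 3 = 21.
Iteration 3: 21 < 69 holds -> i = 21 * 3 + 3 = 66.
Iteration 4: 66 < 69 holds -> i = 66 * 3 + 3 = 201.
Iteration 5: 201 < 69 fails; recursion stops.
Total rows emitted: 5.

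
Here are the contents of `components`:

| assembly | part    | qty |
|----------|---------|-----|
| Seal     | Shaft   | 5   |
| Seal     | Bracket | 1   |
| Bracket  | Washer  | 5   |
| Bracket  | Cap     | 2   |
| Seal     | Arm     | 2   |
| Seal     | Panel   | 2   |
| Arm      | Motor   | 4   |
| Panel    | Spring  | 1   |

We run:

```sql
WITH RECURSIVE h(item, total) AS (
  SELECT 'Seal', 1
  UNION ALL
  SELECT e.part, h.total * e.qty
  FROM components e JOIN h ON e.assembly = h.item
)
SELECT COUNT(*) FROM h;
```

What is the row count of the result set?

9

Base: (Seal, total=1).
Iteration 1: components of {Seal} -> Arm = 1*2 = 2, Bracket = 1*1 = 1, Panel = 1*2 = 2, Shaft = 1*5 = 5.
Iteration 2: components of {Arm,Bracket,Panel,Shaft} -> Cap = 1*2 = 2, Motor = 2*4 = 8, Spring = 2*1 = 2, Washer = 1*5 = 5.
Iteration 3: no further components; recursion stops.
Total rows emitted: 9.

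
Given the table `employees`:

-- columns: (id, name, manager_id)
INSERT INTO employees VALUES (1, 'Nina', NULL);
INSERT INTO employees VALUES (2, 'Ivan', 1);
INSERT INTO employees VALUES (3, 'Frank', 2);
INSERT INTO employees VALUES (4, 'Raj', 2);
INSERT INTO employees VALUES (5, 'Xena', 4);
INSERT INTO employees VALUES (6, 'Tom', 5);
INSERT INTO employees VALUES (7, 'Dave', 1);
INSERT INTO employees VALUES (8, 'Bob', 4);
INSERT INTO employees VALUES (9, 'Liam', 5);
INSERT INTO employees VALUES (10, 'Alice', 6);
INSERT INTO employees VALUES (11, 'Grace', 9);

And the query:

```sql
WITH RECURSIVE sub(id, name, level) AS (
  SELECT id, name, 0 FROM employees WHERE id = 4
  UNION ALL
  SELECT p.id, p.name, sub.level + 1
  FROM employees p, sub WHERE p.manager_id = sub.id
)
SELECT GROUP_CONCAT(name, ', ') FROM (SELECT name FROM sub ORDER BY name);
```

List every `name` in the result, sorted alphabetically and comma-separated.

Base: id=4 (Raj) at level 0.
Iteration 1: rows with manager_id in {4} -> Xena (id 5, level 1), Bob (id 8, level 1).
Iteration 2: rows with manager_id in {5,8} -> Tom (id 6, level 2), Liam (id 9, level 2).
Iteration 3: rows with manager_id in {6,9} -> Alice (id 10, level 3), Grace (id 11, level 3).
Iteration 4: no rows with manager_id in {10,11}; recursion stops.

Alice, Bob, Grace, Liam, Raj, Tom, Xena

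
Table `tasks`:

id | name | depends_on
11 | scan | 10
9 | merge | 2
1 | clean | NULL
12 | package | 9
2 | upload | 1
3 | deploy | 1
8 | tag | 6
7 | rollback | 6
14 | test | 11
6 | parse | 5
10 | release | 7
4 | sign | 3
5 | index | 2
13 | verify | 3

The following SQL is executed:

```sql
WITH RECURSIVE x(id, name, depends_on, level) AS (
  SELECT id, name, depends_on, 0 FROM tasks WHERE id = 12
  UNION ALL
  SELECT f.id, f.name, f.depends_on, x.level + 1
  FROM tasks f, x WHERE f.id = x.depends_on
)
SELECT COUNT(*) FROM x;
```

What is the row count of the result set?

4

Base: id=12 (package), depends_on=9, level 0.
Iteration 1: join on id=9 -> merge (id 9, depends_on=2, level 1).
Iteration 2: join on id=2 -> upload (id 2, depends_on=1, level 2).
Iteration 3: join on id=1 -> clean (id 1, depends_on=NULL, level 3).
Iteration 4: depends_on is NULL; no match; recursion stops.
Total rows emitted: 4.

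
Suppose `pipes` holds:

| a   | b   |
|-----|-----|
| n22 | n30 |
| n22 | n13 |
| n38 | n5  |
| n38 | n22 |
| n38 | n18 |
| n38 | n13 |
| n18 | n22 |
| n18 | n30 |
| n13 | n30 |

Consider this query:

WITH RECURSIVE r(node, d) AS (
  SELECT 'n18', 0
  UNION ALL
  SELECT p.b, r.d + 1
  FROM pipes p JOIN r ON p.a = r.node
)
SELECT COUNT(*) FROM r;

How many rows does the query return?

6

Base: (n18, d=0).
Iteration 1: edges from {n18} -> (n22, d=1), (n30, d=1).
Iteration 2: edges from {n22,n30} -> (n13, d=2), (n30, d=2).
Iteration 3: edges from {n13,n30} -> (n30, d=3).
Iteration 4: no outgoing edges from {n30}; recursion stops.
Total rows emitted: 6.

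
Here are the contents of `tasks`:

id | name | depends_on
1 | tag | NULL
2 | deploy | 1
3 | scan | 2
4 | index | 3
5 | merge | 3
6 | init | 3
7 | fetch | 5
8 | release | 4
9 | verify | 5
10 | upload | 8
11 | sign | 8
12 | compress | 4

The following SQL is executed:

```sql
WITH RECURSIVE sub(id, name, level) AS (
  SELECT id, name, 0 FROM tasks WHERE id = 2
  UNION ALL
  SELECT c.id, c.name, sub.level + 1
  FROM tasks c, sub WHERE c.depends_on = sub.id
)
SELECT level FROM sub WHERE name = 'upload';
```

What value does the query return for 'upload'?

Base: id=2 (deploy) at level 0.
Iteration 1: rows with depends_on in {2} -> scan (id 3, level 1).
Iteration 2: rows with depends_on in {3} -> index (id 4, level 2), merge (id 5, level 2), init (id 6, level 2).
Iteration 3: rows with depends_on in {4,5,6} -> fetch (id 7, level 3), release (id 8, level 3), verify (id 9, level 3), compress (id 12, level 3).
Iteration 4: rows with depends_on in {7,8,9,12} -> upload (id 10, level 4), sign (id 11, level 4).
Iteration 5: no rows with depends_on in {10,11}; recursion stops.

4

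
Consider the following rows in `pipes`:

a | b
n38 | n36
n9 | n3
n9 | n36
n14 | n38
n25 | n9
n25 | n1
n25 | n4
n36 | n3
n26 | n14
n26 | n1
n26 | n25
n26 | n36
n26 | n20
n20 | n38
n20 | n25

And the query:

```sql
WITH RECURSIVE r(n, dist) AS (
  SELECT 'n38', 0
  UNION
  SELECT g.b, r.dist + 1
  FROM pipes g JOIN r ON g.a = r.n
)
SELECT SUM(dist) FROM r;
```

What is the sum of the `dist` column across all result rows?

3

Base: (n38, dist=0).
Iteration 1: edges from {n38} -> (n36, dist=1).
Iteration 2: edges from {n36} -> (n3, dist=2).
Iteration 3: no outgoing edges from {n3}; recursion stops.
SUM(dist) = 0 + 1 + 2 = 3.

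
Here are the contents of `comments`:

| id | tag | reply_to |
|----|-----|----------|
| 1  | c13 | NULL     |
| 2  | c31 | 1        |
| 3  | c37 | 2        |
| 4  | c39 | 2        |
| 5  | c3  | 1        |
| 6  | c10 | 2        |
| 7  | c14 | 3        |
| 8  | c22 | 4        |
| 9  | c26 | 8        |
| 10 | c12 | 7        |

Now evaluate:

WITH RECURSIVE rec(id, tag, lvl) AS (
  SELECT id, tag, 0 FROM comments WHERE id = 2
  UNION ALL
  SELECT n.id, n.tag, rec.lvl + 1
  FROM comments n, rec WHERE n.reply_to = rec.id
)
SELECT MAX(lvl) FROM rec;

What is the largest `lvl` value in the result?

3

Base: id=2 (c31) at lvl 0.
Iteration 1: rows with reply_to in {2} -> c37 (id 3, lvl 1), c39 (id 4, lvl 1), c10 (id 6, lvl 1).
Iteration 2: rows with reply_to in {3,4,6} -> c14 (id 7, lvl 2), c22 (id 8, lvl 2).
Iteration 3: rows with reply_to in {7,8} -> c26 (id 9, lvl 3), c12 (id 10, lvl 3).
Iteration 4: no rows with reply_to in {9,10}; recursion stops.
lvl values: 0, 1, 1, 1, 2, 2, 3, 3; the maximum is 3.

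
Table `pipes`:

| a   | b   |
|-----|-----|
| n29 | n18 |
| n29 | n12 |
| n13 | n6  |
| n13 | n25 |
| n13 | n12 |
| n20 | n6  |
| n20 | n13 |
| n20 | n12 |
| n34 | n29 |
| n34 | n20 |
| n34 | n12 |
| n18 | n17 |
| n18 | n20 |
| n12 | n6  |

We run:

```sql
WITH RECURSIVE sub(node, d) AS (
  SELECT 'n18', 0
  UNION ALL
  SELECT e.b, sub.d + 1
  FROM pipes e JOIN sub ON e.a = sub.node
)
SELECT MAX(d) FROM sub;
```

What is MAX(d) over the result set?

Base: (n18, d=0).
Iteration 1: edges from {n18} -> (n17, d=1), (n20, d=1).
Iteration 2: edges from {n17,n20} -> (n12, d=2), (n13, d=2), (n6, d=2).
Iteration 3: edges from {n12,n13,n6} -> (n12, d=3), (n25, d=3), (n6, d=3) x2. [UNION ALL keeps all 4 new rows, including repeats]
Iteration 4: edges from {n12,n25,n6} -> (n6, d=4).
Iteration 5: no outgoing edges from {n6}; recursion stops.
d values: 0, 1, 1, 2, 2, 2, 3, 3, 3, 3, 4; the maximum is 4.

4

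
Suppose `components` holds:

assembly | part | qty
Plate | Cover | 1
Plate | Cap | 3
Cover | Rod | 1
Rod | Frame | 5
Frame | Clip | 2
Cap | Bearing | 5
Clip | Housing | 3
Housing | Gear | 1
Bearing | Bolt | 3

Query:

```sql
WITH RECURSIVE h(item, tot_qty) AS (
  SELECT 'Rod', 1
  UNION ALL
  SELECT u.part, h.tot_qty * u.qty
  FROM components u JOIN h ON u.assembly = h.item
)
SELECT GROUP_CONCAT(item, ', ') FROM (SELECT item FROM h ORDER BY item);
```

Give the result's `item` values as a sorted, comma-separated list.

Clip, Frame, Gear, Housing, Rod

Base: (Rod, tot_qty=1).
Iteration 1: components of {Rod} -> Frame = 1*5 = 5.
Iteration 2: components of {Frame} -> Clip = 5*2 = 10.
Iteration 3: components of {Clip} -> Housing = 10*3 = 30.
Iteration 4: components of {Housing} -> Gear = 30*1 = 30.
Iteration 5: no further components; recursion stops.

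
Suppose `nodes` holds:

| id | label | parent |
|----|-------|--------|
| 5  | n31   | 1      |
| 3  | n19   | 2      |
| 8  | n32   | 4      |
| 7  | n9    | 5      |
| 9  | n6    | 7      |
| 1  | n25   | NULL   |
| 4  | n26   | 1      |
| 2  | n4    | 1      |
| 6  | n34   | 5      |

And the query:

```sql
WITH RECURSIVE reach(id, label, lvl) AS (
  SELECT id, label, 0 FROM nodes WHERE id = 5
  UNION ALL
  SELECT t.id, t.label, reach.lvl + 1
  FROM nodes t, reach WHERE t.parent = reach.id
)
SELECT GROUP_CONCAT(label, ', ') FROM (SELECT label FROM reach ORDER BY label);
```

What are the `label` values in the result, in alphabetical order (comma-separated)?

n31, n34, n6, n9

Base: id=5 (n31) at lvl 0.
Iteration 1: rows with parent in {5} -> n34 (id 6, lvl 1), n9 (id 7, lvl 1).
Iteration 2: rows with parent in {6,7} -> n6 (id 9, lvl 2).
Iteration 3: no rows with parent in {9}; recursion stops.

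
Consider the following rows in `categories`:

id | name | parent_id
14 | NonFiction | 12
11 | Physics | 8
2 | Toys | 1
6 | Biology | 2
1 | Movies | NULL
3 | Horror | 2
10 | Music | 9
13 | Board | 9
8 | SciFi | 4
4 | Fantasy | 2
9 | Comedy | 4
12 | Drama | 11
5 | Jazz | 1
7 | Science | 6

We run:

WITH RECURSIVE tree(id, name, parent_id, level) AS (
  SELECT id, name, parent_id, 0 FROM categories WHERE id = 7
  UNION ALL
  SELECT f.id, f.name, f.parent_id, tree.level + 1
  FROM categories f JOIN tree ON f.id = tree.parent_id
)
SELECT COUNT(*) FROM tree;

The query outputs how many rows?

Base: id=7 (Science), parent_id=6, level 0.
Iteration 1: join on id=6 -> Biology (id 6, parent_id=2, level 1).
Iteration 2: join on id=2 -> Toys (id 2, parent_id=1, level 2).
Iteration 3: join on id=1 -> Movies (id 1, parent_id=NULL, level 3).
Iteration 4: parent_id is NULL; no match; recursion stops.
Total rows emitted: 4.

4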